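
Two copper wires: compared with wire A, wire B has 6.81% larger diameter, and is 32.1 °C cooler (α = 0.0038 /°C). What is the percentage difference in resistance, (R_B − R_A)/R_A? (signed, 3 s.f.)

R ∝ ρL/d² with ρ ∝ (1+αΔT), so R_B/R_A = (1 + 6.81/100)⁻² × (1 − 0.0038×32.1)
= 0.8766 × 0.878 = 0.7696
(R_B − R_A)/R_A = 0.7696 − 1 = -23.0%

-23.0%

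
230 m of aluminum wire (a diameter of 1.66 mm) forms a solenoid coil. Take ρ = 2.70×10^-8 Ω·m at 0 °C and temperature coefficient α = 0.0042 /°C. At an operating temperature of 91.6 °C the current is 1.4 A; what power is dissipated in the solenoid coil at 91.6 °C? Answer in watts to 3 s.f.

7.79 W

A = π(d/2)² = π(8.3000e-04 m)² = 2.164e-06 m²
R₍0₎ = ρL/A = (2.70×10^-8)(230)/(2.164e-06) = 2.869 Ω
R₍91.6₎ = R₍0₎(1 + αΔT) = 2.869 × (1 + 0.0042×91.6) = 3.973 Ω
P = I²R = (1.4)² × 3.973 = 7.79 W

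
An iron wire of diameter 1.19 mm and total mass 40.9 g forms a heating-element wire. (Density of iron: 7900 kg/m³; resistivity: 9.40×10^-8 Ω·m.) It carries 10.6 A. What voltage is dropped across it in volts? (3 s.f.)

4.17 V

A = π(d/2)² = π(5.9500e-04 m)² = 1.1122e-06 m²
L = m/(density·A) = 0.0409/(7900×1.1122e-06) = 4.655 m
R = ρL/A = (9.40×10^-8)(4.655)/(1.1122e-06) = 0.3934 Ω
V = IR = 10.6 × 0.3934 = 4.17 V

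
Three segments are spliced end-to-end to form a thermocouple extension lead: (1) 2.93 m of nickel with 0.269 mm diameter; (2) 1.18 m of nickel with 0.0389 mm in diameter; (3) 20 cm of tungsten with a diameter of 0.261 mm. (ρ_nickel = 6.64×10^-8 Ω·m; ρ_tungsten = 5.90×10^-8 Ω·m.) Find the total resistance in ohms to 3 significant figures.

Seg 1: A = π(d/2)² = π(1.3450e-04 m)² = 5.683e-08 m²
R_1 = (6.64×10^-8)(2.93)/(5.683e-08) = 3.423 Ω
Seg 2: A = π(d/2)² = π(1.9450e-05 m)² = 1.188e-09 m²
R_2 = (6.64×10^-8)(1.18)/(1.188e-09) = 65.93 Ω
Seg 3: A = π(d/2)² = π(1.3050e-04 m)² = 5.350e-08 m²
R_3 = (5.90×10^-8)(0.2)/(5.350e-08) = 0.2206 Ω
R_total = R_1 + R_2 + R_3 = 69.6 Ω

69.6 Ω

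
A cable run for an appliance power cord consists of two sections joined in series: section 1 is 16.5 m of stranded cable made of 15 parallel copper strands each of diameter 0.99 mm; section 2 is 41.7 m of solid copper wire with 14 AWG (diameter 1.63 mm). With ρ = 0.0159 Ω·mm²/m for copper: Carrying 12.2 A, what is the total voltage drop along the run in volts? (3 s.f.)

ρ = 0.0159 Ω·mm²/m = 1.59×10^-8 Ω·m
Section 1: A_strand = π(4.9500e-04)² = 7.698e-07 m²; R₁ = ρL/(N·A_s) = (1.59×10^-8)(16.5)/(15×7.698e-07) = 0.02272 Ω
Section 2: A = π(1.63/2 mm)² = π(8.1500e-04 m)² = 2.087e-06 m²
R₂ = (1.59×10^-8)(41.7)/(2.087e-06) = 0.3177 Ω
R = R₁ + R₂ = 0.3405 Ω
V = IR = 12.2 × 0.3405 = 4.15 V

4.15 V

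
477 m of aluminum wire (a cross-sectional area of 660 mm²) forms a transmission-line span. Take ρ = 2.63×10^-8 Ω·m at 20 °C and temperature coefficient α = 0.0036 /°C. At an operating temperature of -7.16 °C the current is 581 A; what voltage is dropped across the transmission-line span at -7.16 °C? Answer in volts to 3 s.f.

A = 660 mm² = 6.600e-04 m²
R₍20₎ = ρL/A = (2.63×10^-8)(477)/(6.600e-04) = 0.01901 Ω
R₍-7.16₎ = R₍20₎(1 + αΔT) = 0.01901 × (1 + 0.0036×-27.2) = 0.01715 Ω
V = IR = 581 × 0.01715 = 9.96 V

9.96 V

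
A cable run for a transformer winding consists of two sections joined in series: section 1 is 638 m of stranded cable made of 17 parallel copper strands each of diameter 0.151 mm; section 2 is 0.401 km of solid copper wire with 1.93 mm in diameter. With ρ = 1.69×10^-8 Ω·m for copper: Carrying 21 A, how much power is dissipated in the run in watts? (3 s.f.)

Section 1: A_strand = π(7.5500e-05)² = 1.791e-08 m²; R₁ = ρL/(N·A_s) = (1.69×10^-8)(638)/(17×1.791e-08) = 35.42 Ω
Section 2: A = π(d/2)² = π(9.6500e-04 m)² = 2.926e-06 m²
R₂ = (1.69×10^-8)(401)/(2.926e-06) = 2.316 Ω
R = R₁ + R₂ = 37.73 Ω
P = I²R = (21)² × 37.73 = 16600 W

16600 W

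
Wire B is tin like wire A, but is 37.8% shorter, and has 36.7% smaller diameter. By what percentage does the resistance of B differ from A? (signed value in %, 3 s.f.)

55.2%

R ∝ L/d², so R_B/R_A = (1 − 37.8/100) × (1 − 36.7/100)⁻²
= 0.622 × 2.496 = 1.552
(R_B − R_A)/R_A = 1.552 − 1 = 55.2%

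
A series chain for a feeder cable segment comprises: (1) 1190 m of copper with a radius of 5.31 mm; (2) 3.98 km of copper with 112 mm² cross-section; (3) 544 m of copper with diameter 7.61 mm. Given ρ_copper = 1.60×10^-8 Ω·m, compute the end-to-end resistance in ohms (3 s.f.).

Seg 1: A = πr² = π(5.3100e-03 m)² = 8.858e-05 m²
R_1 = (1.60×10^-8)(1190)/(8.858e-05) = 0.2149 Ω
Seg 2: A = 112 mm² = 1.120e-04 m²
R_2 = (1.60×10^-8)(3980)/(1.120e-04) = 0.5686 Ω
Seg 3: A = π(d/2)² = π(3.8050e-03 m)² = 4.548e-05 m²
R_3 = (1.60×10^-8)(544)/(4.548e-05) = 0.1914 Ω
R_total = R_1 + R_2 + R_3 = 0.975 Ω

0.975 Ω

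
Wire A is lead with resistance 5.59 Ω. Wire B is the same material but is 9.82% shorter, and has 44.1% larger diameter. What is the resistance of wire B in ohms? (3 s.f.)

2.43 Ω

R ∝ L/d², so R_B/R_A = (1 − 9.82/100) × (1 + 44.1/100)⁻²
= 0.9018 × 0.4816 = 0.4343
R_B = 0.4343 × 5.59 = 2.43 Ω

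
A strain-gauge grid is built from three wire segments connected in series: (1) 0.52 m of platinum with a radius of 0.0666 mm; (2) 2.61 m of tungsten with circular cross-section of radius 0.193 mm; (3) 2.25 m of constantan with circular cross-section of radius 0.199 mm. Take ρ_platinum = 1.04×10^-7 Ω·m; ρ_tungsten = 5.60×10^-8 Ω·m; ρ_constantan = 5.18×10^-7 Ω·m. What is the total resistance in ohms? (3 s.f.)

Seg 1: A = πr² = π(6.6600e-05 m)² = 1.393e-08 m²
R_1 = (1.04×10^-7)(0.52)/(1.393e-08) = 3.881 Ω
Seg 2: A = πr² = π(1.9300e-04 m)² = 1.170e-07 m²
R_2 = (5.60×10^-8)(2.61)/(1.170e-07) = 1.249 Ω
Seg 3: A = πr² = π(1.9900e-04 m)² = 1.244e-07 m²
R_3 = (5.18×10^-7)(2.25)/(1.244e-07) = 9.368 Ω
R_total = R_1 + R_2 + R_3 = 14.5 Ω

14.5 Ω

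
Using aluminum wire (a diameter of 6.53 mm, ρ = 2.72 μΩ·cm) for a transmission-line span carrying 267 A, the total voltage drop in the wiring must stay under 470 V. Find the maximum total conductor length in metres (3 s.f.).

ρ = 2.72 μΩ·cm = 2.72×10^-8 Ω·m
A = π(d/2)² = π(3.2650e-03 m)² = 3.349e-05 m²
L_max = V_max·A/(1·ρI) = (470)(3.349e-05)/(2.72×10^-8×267) = 2170 m

2170 m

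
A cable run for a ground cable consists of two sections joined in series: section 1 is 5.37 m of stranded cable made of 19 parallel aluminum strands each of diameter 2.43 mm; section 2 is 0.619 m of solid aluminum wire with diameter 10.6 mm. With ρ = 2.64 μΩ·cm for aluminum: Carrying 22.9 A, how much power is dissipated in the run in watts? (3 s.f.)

ρ = 2.64 μΩ·cm = 2.64×10^-8 Ω·m
Section 1: A_strand = π(1.2150e-03)² = 4.638e-06 m²; R₁ = ρL/(N·A_s) = (2.64×10^-8)(5.37)/(19×4.638e-06) = 0.001609 Ω
Section 2: A = π(d/2)² = π(5.3000e-03 m)² = 8.825e-05 m²
R₂ = (2.64×10^-8)(0.619)/(8.825e-05) = 1.852×10^-4 Ω
R = R₁ + R₂ = 0.001794 Ω
P = I²R = (22.9)² × 0.001794 = 0.941 W

0.941 W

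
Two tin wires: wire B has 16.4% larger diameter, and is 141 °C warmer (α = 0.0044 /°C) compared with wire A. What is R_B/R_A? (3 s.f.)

1.20

R ∝ ρL/d² with ρ ∝ (1+αΔT), so R_B/R_A = (1 + 16.4/100)⁻² × (1 + 0.0044×141)
= 0.7381 × 1.62 = 1.20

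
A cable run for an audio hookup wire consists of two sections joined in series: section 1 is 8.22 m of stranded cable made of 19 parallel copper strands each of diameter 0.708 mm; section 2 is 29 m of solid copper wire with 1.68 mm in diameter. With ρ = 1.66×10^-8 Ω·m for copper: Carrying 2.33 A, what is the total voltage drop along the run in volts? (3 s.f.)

0.549 V

Section 1: A_strand = π(3.5400e-04)² = 3.937e-07 m²; R₁ = ρL/(N·A_s) = (1.66×10^-8)(8.22)/(19×3.937e-07) = 0.01824 Ω
Section 2: A = π(d/2)² = π(8.4000e-04 m)² = 2.217e-06 m²
R₂ = (1.66×10^-8)(29)/(2.217e-06) = 0.2172 Ω
R = R₁ + R₂ = 0.2354 Ω
V = IR = 2.33 × 0.2354 = 0.549 V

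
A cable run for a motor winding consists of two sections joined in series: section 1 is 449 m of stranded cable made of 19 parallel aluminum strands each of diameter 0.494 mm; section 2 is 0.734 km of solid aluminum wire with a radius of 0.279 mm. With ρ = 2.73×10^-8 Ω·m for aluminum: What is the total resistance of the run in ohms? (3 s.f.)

85.3 Ω

Section 1: A_strand = π(2.4700e-04)² = 1.917e-07 m²; R₁ = ρL/(N·A_s) = (2.73×10^-8)(449)/(19×1.917e-07) = 3.366 Ω
Section 2: A = πr² = π(2.7900e-04 m)² = 2.445e-07 m²
R₂ = (2.73×10^-8)(734)/(2.445e-07) = 81.94 Ω
R = R₁ + R₂ = 85.3 Ω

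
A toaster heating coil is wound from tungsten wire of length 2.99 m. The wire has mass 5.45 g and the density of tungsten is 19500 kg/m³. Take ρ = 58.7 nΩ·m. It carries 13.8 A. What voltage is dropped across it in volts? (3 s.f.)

25.9 V

ρ = 58.7 nΩ·m = 5.87×10^-8 Ω·m
A = m/(density·L) = 0.00545/(19500×2.99) = 9.3474e-08 m²
R = ρL/A = (5.87×10^-8)(2.99)/(9.3474e-08) = 1.878 Ω
V = IR = 13.8 × 1.878 = 25.9 V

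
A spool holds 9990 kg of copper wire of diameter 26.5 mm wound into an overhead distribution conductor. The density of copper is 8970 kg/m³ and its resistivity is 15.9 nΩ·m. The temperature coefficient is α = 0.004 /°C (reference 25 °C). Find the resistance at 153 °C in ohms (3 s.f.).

ρ = 15.9 nΩ·m = 1.59×10^-8 Ω·m
A = π(d/2)² = π(1.3250e-02 m)² = 5.5155e-04 m²
L = m/(density·A) = 9990/(8970×5.5155e-04) = 2019 m
R = ρL/A = (1.59×10^-8)(2019)/(5.5155e-04) = 0.05821 Ω
R(153 °C) = 0.05821 × (1 + 0.004×128) = 0.0880 Ω

0.0880 Ω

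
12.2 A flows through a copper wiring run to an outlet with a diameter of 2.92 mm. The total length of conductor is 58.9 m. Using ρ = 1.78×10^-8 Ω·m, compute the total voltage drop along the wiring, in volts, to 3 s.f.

A = π(d/2)² = π(1.4600e-03 m)² = 6.697e-06 m²
R = ρL/A = (1.78×10^-8)(58.9)/(6.697e-06) = 0.1566 Ω
V = IR = 12.2 × 0.1566 = 1.91 V

1.91 V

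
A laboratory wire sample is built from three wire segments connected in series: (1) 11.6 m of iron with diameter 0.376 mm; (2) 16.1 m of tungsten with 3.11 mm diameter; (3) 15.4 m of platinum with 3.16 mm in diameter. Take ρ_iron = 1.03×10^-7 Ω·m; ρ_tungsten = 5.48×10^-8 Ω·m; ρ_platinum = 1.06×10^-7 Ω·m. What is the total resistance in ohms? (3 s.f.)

11.1 Ω

Seg 1: A = π(d/2)² = π(1.8800e-04 m)² = 1.110e-07 m²
R_1 = (1.03×10^-7)(11.6)/(1.110e-07) = 10.76 Ω
Seg 2: A = π(d/2)² = π(1.5550e-03 m)² = 7.596e-06 m²
R_2 = (5.48×10^-8)(16.1)/(7.596e-06) = 0.1161 Ω
Seg 3: A = π(d/2)² = π(1.5800e-03 m)² = 7.843e-06 m²
R_3 = (1.06×10^-7)(15.4)/(7.843e-06) = 0.2081 Ω
R_total = R_1 + R_2 + R_3 = 11.1 Ω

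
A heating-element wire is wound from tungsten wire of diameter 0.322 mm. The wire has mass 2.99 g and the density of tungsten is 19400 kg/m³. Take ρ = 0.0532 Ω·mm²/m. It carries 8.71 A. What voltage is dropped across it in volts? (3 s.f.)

ρ = 0.0532 Ω·mm²/m = 5.32×10^-8 Ω·m
A = π(d/2)² = π(1.6100e-04 m)² = 8.1433e-08 m²
L = m/(density·A) = 0.00299/(19400×8.1433e-08) = 1.893 m
R = ρL/A = (5.32×10^-8)(1.893)/(8.1433e-08) = 1.236 Ω
V = IR = 8.71 × 1.236 = 10.8 V

10.8 V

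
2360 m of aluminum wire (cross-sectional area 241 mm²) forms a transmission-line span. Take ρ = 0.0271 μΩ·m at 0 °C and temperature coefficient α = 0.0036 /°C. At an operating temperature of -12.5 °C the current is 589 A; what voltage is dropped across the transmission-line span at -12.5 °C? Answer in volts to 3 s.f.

ρ = 0.0271 μΩ·m = 2.71×10^-8 Ω·m
A = 241 mm² = 2.410e-04 m²
R₍0₎ = ρL/A = (2.71×10^-8)(2360)/(2.410e-04) = 0.2654 Ω
R₍-12.5₎ = R₍0₎(1 + αΔT) = 0.2654 × (1 + 0.0036×-12.5) = 0.2534 Ω
V = IR = 589 × 0.2534 = 149 V

149 V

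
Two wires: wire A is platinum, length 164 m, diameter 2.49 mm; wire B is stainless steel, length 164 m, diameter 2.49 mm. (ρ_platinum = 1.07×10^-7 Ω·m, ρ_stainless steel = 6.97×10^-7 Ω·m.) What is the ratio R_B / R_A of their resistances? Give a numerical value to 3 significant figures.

R ∝ ρL/d², so R_B/R_A = (ρ_B/ρ_A)
= (6.97×10^-7/1.07×10^-7) = 6.51

6.51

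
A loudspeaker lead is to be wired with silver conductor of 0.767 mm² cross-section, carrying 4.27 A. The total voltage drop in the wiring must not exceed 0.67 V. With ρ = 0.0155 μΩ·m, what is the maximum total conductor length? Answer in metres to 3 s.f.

ρ = 0.0155 μΩ·m = 1.55×10^-8 Ω·m
A = 0.767 mm² = 7.670e-07 m²
L_max = V_max·A/(1·ρI) = (0.67)(7.670e-07)/(1.55×10^-8×4.27) = 7.76 m

7.76 m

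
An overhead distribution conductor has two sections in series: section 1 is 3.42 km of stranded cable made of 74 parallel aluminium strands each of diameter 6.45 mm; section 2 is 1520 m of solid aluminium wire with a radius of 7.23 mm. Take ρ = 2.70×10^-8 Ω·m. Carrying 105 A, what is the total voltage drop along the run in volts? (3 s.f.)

Section 1: A_strand = π(3.2250e-03)² = 3.267e-05 m²; R₁ = ρL/(N·A_s) = (2.70×10^-8)(3420)/(74×3.267e-05) = 0.03819 Ω
Section 2: A = πr² = π(7.2300e-03 m)² = 1.642e-04 m²
R₂ = (2.70×10^-8)(1520)/(1.642e-04) = 0.2499 Ω
R = R₁ + R₂ = 0.2881 Ω
V = IR = 105 × 0.2881 = 30.3 V

30.3 V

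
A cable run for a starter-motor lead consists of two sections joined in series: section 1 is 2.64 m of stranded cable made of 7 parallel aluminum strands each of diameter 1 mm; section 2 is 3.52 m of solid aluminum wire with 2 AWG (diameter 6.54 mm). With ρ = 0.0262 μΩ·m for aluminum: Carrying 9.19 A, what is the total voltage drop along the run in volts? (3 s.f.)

ρ = 0.0262 μΩ·m = 2.62×10^-8 Ω·m
Section 1: A_strand = π(5.0000e-04)² = 7.854e-07 m²; R₁ = ρL/(N·A_s) = (2.62×10^-8)(2.64)/(7×7.854e-07) = 0.01258 Ω
Section 2: A = π(6.54/2 mm)² = π(3.2700e-03 m)² = 3.359e-05 m²
R₂ = (2.62×10^-8)(3.52)/(3.359e-05) = 0.002745 Ω
R = R₁ + R₂ = 0.01533 Ω
V = IR = 9.19 × 0.01533 = 0.141 V

0.141 V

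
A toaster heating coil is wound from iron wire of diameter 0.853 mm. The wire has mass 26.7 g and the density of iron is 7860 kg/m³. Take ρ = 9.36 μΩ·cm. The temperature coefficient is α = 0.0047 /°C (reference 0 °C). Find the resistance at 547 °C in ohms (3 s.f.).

3.48 Ω

ρ = 9.36 μΩ·cm = 9.36×10^-8 Ω·m
A = π(d/2)² = π(4.2650e-04 m)² = 5.7146e-07 m²
L = m/(density·A) = 0.0267/(7860×5.7146e-07) = 5.944 m
R = ρL/A = (9.36×10^-8)(5.944)/(5.7146e-07) = 0.9736 Ω
R(547 °C) = 0.9736 × (1 + 0.0047×547) = 3.48 Ω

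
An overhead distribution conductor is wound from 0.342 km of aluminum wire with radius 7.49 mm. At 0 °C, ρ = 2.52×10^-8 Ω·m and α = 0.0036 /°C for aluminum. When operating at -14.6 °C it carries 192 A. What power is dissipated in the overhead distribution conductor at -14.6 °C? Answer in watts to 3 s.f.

A = πr² = π(7.4900e-03 m)² = 1.762e-04 m²
R₍0₎ = ρL/A = (2.52×10^-8)(342)/(1.762e-04) = 0.0489 Ω
R₍-14.6₎ = R₍0₎(1 + αΔT) = 0.0489 × (1 + 0.0036×-14.6) = 0.04633 Ω
P = I²R = (192)² × 0.04633 = 1710 W

1710 W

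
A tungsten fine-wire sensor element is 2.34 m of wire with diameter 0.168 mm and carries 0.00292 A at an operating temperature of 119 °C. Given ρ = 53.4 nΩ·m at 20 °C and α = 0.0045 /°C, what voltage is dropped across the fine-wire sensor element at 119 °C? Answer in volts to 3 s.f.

0.0238 V

ρ = 53.4 nΩ·m = 5.34×10^-8 Ω·m
A = π(d/2)² = π(8.4000e-05 m)² = 2.217e-08 m²
R₍20₎ = ρL/A = (5.34×10^-8)(2.34)/(2.217e-08) = 5.637 Ω
R₍119₎ = R₍20₎(1 + αΔT) = 5.637 × (1 + 0.0045×99) = 8.148 Ω
V = IR = 0.00292 × 8.148 = 0.0238 V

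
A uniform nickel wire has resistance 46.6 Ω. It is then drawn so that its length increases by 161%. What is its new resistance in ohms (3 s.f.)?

k = 1 + 161/100 = 2.61; volume constant ⇒ A' = A/k, so R' = k²R.
R' = 6.812 × 46.6 = 317 Ω

317 Ω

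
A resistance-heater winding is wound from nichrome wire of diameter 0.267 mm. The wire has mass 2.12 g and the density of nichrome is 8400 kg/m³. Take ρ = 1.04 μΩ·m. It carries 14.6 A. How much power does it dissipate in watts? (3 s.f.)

17800 W

ρ = 1.04 μΩ·m = 1.04×10^-6 Ω·m
A = π(d/2)² = π(1.3350e-04 m)² = 5.5990e-08 m²
L = m/(density·A) = 0.00212/(8400×5.5990e-08) = 4.508 m
R = ρL/A = (1.04×10^-6)(4.508)/(5.5990e-08) = 83.73 Ω
P = I²R = (14.6)² × 83.73 = 17800 W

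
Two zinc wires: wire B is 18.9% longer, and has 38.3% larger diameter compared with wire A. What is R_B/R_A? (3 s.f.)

0.622

R ∝ L/d², so R_B/R_A = (1 + 18.9/100) × (1 + 38.3/100)⁻²
= 1.189 × 0.5228 = 0.622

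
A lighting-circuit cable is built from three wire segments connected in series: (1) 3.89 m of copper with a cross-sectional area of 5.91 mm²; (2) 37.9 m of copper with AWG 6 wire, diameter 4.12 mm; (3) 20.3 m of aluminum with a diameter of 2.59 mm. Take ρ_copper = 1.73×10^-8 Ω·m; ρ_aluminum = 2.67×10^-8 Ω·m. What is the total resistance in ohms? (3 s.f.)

0.163 Ω

Seg 1: A = 5.91 mm² = 5.910e-06 m²
R_1 = (1.73×10^-8)(3.89)/(5.910e-06) = 0.01139 Ω
Seg 2: A = π(4.12/2 mm)² = π(2.0600e-03 m)² = 1.333e-05 m²
R_2 = (1.73×10^-8)(37.9)/(1.333e-05) = 0.04918 Ω
Seg 3: A = π(d/2)² = π(1.2950e-03 m)² = 5.269e-06 m²
R_3 = (2.67×10^-8)(20.3)/(5.269e-06) = 0.1029 Ω
R_total = R_1 + R_2 + R_3 = 0.163 Ω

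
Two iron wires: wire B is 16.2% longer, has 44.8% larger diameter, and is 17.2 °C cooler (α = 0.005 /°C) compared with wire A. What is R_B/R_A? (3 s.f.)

R ∝ ρL/d² with ρ ∝ (1+αΔT), so R_B/R_A = (1 + 16.2/100) × (1 + 44.8/100)⁻² × (1 − 0.005×17.2)
= 1.162 × 0.4769 × 0.914 = 0.507

0.507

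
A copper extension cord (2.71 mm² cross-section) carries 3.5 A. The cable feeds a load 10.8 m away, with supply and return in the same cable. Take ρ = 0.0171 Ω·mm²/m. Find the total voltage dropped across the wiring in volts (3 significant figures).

ρ = 0.0171 Ω·mm²/m = 1.71×10^-8 Ω·m
A = 2.71 mm² = 2.710e-06 m²
Total conductor length (both ways) L = 2 × 10.8 = 21.6 m
R = ρL/A = (1.71×10^-8)(21.6)/(2.710e-06) = 0.1363 Ω
V = IR = 3.5 × 0.1363 = 0.477 V

0.477 V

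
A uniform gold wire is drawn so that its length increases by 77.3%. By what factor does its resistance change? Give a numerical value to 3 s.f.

k = 1 + 77.3/100 = 1.773; volume constant ⇒ A' = A/k, so R' = k²R.
Factor = 3.14

3.14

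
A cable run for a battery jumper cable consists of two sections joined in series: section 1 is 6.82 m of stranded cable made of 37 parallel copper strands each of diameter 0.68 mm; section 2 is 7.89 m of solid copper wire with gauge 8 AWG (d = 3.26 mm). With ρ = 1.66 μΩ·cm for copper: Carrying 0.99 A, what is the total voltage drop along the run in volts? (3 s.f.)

0.0239 V

ρ = 1.66 μΩ·cm = 1.66×10^-8 Ω·m
Section 1: A_strand = π(3.4000e-04)² = 3.632e-07 m²; R₁ = ρL/(N·A_s) = (1.66×10^-8)(6.82)/(37×3.632e-07) = 0.008425 Ω
Section 2: A = π(3.26/2 mm)² = π(1.6300e-03 m)² = 8.347e-06 m²
R₂ = (1.66×10^-8)(7.89)/(8.347e-06) = 0.01569 Ω
R = R₁ + R₂ = 0.02412 Ω
V = IR = 0.99 × 0.02412 = 0.0239 V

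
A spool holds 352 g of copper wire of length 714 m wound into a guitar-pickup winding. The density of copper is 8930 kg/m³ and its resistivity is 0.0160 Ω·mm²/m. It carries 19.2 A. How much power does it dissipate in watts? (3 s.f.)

ρ = 0.0160 Ω·mm²/m = 1.60×10^-8 Ω·m
A = m/(density·L) = 0.352/(8930×714) = 5.5207e-08 m²
R = ρL/A = (1.60×10^-8)(714)/(5.5207e-08) = 206.9 Ω
P = I²R = (19.2)² × 206.9 = 76300 W

76300 W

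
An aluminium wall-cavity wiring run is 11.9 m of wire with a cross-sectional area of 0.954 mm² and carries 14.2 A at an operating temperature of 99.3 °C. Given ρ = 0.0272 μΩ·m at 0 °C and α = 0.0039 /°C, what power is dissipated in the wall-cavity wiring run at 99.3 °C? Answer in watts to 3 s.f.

94.9 W

ρ = 0.0272 μΩ·m = 2.72×10^-8 Ω·m
A = 0.954 mm² = 9.540e-07 m²
R₍0₎ = ρL/A = (2.72×10^-8)(11.9)/(9.540e-07) = 0.3393 Ω
R₍99.3₎ = R₍0₎(1 + αΔT) = 0.3393 × (1 + 0.0039×99.3) = 0.4707 Ω
P = I²R = (14.2)² × 0.4707 = 94.9 W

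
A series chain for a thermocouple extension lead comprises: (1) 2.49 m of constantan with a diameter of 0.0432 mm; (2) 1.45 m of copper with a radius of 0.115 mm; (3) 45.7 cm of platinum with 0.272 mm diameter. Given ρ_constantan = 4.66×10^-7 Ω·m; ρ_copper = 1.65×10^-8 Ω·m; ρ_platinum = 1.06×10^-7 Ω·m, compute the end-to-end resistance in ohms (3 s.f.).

Seg 1: A = π(d/2)² = π(2.1600e-05 m)² = 1.466e-09 m²
R_1 = (4.66×10^-7)(2.49)/(1.466e-09) = 791.6 Ω
Seg 2: A = πr² = π(1.1500e-04 m)² = 4.155e-08 m²
R_2 = (1.65×10^-8)(1.45)/(4.155e-08) = 0.5758 Ω
Seg 3: A = π(d/2)² = π(1.3600e-04 m)² = 5.811e-08 m²
R_3 = (1.06×10^-7)(0.457)/(5.811e-08) = 0.8337 Ω
R_total = R_1 + R_2 + R_3 = 793 Ω

793 Ω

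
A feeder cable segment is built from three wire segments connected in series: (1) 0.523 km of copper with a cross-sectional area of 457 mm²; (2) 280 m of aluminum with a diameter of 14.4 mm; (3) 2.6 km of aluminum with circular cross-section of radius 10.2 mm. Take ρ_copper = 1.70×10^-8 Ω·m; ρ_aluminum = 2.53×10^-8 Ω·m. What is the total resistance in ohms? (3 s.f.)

Seg 1: A = 457 mm² = 4.570e-04 m²
R_1 = (1.70×10^-8)(523)/(4.570e-04) = 0.01946 Ω
Seg 2: A = π(d/2)² = π(7.2000e-03 m)² = 1.629e-04 m²
R_2 = (2.53×10^-8)(280)/(1.629e-04) = 0.0435 Ω
Seg 3: A = πr² = π(1.0200e-02 m)² = 3.269e-04 m²
R_3 = (2.53×10^-8)(2600)/(3.269e-04) = 0.2013 Ω
R_total = R_1 + R_2 + R_3 = 0.264 Ω

0.264 Ω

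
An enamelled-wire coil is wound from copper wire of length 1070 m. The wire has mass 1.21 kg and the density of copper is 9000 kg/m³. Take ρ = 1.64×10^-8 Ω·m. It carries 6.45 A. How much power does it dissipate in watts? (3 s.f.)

5810 W

A = m/(density·L) = 1.21/(9000×1070) = 1.2565e-07 m²
R = ρL/A = (1.64×10^-8)(1070)/(1.2565e-07) = 139.7 Ω
P = I²R = (6.45)² × 139.7 = 5810 W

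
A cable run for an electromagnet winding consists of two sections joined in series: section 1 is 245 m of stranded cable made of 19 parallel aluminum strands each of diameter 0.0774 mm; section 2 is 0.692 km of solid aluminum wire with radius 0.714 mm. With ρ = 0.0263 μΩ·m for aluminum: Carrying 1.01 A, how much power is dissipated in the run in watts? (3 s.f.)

85.1 W

ρ = 0.0263 μΩ·m = 2.63×10^-8 Ω·m
Section 1: A_strand = π(3.8700e-05)² = 4.705e-09 m²; R₁ = ρL/(N·A_s) = (2.63×10^-8)(245)/(19×4.705e-09) = 72.08 Ω
Section 2: A = πr² = π(7.1400e-04 m)² = 1.602e-06 m²
R₂ = (2.63×10^-8)(692)/(1.602e-06) = 11.36 Ω
R = R₁ + R₂ = 83.44 Ω
P = I²R = (1.01)² × 83.44 = 85.1 W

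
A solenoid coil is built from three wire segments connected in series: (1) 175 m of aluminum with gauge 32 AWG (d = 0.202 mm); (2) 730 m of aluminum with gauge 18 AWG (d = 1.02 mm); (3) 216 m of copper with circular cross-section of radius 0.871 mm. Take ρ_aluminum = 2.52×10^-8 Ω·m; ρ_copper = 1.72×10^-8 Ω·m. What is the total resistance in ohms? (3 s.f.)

162 Ω

Seg 1: A = π(0.202/2 mm)² = π(1.0100e-04 m)² = 3.205e-08 m²
R_1 = (2.52×10^-8)(175)/(3.205e-08) = 137.6 Ω
Seg 2: A = π(1.02/2 mm)² = π(5.1000e-04 m)² = 8.171e-07 m²
R_2 = (2.52×10^-8)(730)/(8.171e-07) = 22.51 Ω
Seg 3: A = πr² = π(8.7100e-04 m)² = 2.383e-06 m²
R_3 = (1.72×10^-8)(216)/(2.383e-06) = 1.559 Ω
R_total = R_1 + R_2 + R_3 = 162 Ω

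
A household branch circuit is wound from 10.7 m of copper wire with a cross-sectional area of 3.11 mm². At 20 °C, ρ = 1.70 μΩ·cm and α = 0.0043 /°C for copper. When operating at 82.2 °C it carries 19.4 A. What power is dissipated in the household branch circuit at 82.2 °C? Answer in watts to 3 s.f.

27.9 W

ρ = 1.70 μΩ·cm = 1.70×10^-8 Ω·m
A = 3.11 mm² = 3.110e-06 m²
R₍20₎ = ρL/A = (1.70×10^-8)(10.7)/(3.110e-06) = 0.05849 Ω
R₍82.2₎ = R₍20₎(1 + αΔT) = 0.05849 × (1 + 0.0043×62.2) = 0.07413 Ω
P = I²R = (19.4)² × 0.07413 = 27.9 W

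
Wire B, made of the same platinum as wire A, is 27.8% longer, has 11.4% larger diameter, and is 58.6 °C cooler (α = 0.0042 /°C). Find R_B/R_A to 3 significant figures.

0.776

R ∝ ρL/d² with ρ ∝ (1+αΔT), so R_B/R_A = (1 + 27.8/100) × (1 + 11.4/100)⁻² × (1 − 0.0042×58.6)
= 1.278 × 0.8058 × 0.7539 = 0.776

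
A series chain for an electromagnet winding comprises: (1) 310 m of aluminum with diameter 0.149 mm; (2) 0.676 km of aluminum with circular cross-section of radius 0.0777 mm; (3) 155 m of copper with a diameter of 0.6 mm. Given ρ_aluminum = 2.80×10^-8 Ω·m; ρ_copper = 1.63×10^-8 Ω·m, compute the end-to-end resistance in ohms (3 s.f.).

1500 Ω

Seg 1: A = π(d/2)² = π(7.4500e-05 m)² = 1.744e-08 m²
R_1 = (2.80×10^-8)(310)/(1.744e-08) = 497.8 Ω
Seg 2: A = πr² = π(7.7700e-05 m)² = 1.897e-08 m²
R_2 = (2.80×10^-8)(676)/(1.897e-08) = 998 Ω
Seg 3: A = π(d/2)² = π(3.0000e-04 m)² = 2.827e-07 m²
R_3 = (1.63×10^-8)(155)/(2.827e-07) = 8.936 Ω
R_total = R_1 + R_2 + R_3 = 1500 Ω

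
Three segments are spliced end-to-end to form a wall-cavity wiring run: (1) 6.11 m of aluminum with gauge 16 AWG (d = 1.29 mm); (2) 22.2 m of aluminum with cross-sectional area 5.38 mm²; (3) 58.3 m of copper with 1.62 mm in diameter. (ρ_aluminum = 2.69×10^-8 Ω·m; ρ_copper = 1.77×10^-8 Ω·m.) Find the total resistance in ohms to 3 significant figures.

Seg 1: A = π(1.29/2 mm)² = π(6.4500e-04 m)² = 1.307e-06 m²
R_1 = (2.69×10^-8)(6.11)/(1.307e-06) = 0.1258 Ω
Seg 2: A = 5.38 mm² = 5.380e-06 m²
R_2 = (2.69×10^-8)(22.2)/(5.380e-06) = 0.111 Ω
Seg 3: A = π(d/2)² = π(8.1000e-04 m)² = 2.061e-06 m²
R_3 = (1.77×10^-8)(58.3)/(2.061e-06) = 0.5006 Ω
R_total = R_1 + R_2 + R_3 = 0.737 Ω

0.737 Ω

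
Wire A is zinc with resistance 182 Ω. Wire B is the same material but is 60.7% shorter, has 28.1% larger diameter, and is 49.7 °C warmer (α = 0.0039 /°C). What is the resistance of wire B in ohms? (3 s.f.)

52.0 Ω

R ∝ ρL/d² with ρ ∝ (1+αΔT), so R_B/R_A = (1 − 60.7/100) × (1 + 28.1/100)⁻² × (1 + 0.0039×49.7)
= 0.393 × 0.6094 × 1.194 = 0.2859
R_B = 0.2859 × 182 = 52.0 Ω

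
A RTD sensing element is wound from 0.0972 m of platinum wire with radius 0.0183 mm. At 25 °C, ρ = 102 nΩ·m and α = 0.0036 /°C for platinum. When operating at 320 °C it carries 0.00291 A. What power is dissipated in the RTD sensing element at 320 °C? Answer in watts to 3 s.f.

ρ = 102 nΩ·m = 1.02×10^-7 Ω·m
A = πr² = π(1.8300e-05 m)² = 1.052e-09 m²
R₍25₎ = ρL/A = (1.02×10^-7)(0.0972)/(1.052e-09) = 9.424 Ω
R₍320₎ = R₍25₎(1 + αΔT) = 9.424 × (1 + 0.0036×295) = 19.43 Ω
P = I²R = (0.00291)² × 19.43 = 1.65×10^-4 W

1.65×10^-4 W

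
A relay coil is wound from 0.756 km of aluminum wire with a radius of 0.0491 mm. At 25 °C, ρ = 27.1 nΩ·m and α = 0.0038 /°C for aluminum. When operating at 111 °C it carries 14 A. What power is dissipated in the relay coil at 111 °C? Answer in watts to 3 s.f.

7.03×10^5 W

ρ = 27.1 nΩ·m = 2.71×10^-8 Ω·m
A = πr² = π(4.9100e-05 m)² = 7.574e-09 m²
R₍25₎ = ρL/A = (2.71×10^-8)(756)/(7.574e-09) = 2705 Ω
R₍111₎ = R₍25₎(1 + αΔT) = 2705 × (1 + 0.0038×86) = 3589 Ω
P = I²R = (14)² × 3589 = 7.03×10^5 W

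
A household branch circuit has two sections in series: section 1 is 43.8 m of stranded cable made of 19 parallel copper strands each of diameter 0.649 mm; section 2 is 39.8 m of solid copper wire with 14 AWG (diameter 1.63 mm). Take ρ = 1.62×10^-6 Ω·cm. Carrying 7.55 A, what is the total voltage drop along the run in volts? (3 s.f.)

ρ = 1.62×10^-6 Ω·cm = 1.62×10^-8 Ω·m
Section 1: A_strand = π(3.2450e-04)² = 3.308e-07 m²; R₁ = ρL/(N·A_s) = (1.62×10^-8)(43.8)/(19×3.308e-07) = 0.1129 Ω
Section 2: A = π(1.63/2 mm)² = π(8.1500e-04 m)² = 2.087e-06 m²
R₂ = (1.62×10^-8)(39.8)/(2.087e-06) = 0.309 Ω
R = R₁ + R₂ = 0.4219 Ω
V = IR = 7.55 × 0.4219 = 3.19 V

3.19 V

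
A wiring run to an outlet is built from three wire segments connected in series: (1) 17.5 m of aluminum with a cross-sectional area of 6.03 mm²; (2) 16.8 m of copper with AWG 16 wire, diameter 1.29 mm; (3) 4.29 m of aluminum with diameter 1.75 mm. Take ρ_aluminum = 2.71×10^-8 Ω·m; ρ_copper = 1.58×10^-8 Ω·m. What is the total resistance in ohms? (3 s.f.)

Seg 1: A = 6.03 mm² = 6.030e-06 m²
R_1 = (2.71×10^-8)(17.5)/(6.030e-06) = 0.07865 Ω
Seg 2: A = π(1.29/2 mm)² = π(6.4500e-04 m)² = 1.307e-06 m²
R_2 = (1.58×10^-8)(16.8)/(1.307e-06) = 0.2031 Ω
Seg 3: A = π(d/2)² = π(8.7500e-04 m)² = 2.405e-06 m²
R_3 = (2.71×10^-8)(4.29)/(2.405e-06) = 0.04833 Ω
R_total = R_1 + R_2 + R_3 = 0.330 Ω

0.330 Ω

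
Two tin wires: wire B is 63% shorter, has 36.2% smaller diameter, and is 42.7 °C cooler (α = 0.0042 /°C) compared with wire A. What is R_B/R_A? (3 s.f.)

0.746

R ∝ ρL/d² with ρ ∝ (1+αΔT), so R_B/R_A = (1 − 63/100) × (1 − 36.2/100)⁻² × (1 − 0.0042×42.7)
= 0.37 × 2.457 × 0.8207 = 0.746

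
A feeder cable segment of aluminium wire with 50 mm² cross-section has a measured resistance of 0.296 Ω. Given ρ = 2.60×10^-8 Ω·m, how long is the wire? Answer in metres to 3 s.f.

569 m

A = 50 mm² = 5.000e-05 m²
L = RA/ρ = (0.296)(5.000e-05)/(2.60×10^-8) = 569 m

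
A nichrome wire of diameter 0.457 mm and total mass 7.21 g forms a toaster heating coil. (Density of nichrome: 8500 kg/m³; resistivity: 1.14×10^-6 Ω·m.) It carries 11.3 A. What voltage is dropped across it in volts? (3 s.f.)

406 V

A = π(d/2)² = π(2.2850e-04 m)² = 1.6403e-07 m²
L = m/(density·A) = 0.00721/(8500×1.6403e-07) = 5.171 m
R = ρL/A = (1.14×10^-6)(5.171)/(1.6403e-07) = 35.94 Ω
V = IR = 11.3 × 35.94 = 406 V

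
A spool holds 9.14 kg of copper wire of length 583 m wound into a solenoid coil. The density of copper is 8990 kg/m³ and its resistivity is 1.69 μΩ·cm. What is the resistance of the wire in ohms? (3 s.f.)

5.65 Ω

ρ = 1.69 μΩ·cm = 1.69×10^-8 Ω·m
A = m/(density·L) = 9.14/(8990×583) = 1.7439e-06 m²
R = ρL/A = (1.69×10^-8)(583)/(1.7439e-06) = 5.65 Ω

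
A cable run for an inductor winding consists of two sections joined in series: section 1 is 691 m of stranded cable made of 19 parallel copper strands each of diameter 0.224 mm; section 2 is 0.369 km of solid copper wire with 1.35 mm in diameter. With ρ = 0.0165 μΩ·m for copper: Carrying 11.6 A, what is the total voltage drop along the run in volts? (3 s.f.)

ρ = 0.0165 μΩ·m = 1.65×10^-8 Ω·m
Section 1: A_strand = π(1.1200e-04)² = 3.941e-08 m²; R₁ = ρL/(N·A_s) = (1.65×10^-8)(691)/(19×3.941e-08) = 15.23 Ω
Section 2: A = π(d/2)² = π(6.7500e-04 m)² = 1.431e-06 m²
R₂ = (1.65×10^-8)(369)/(1.431e-06) = 4.254 Ω
R = R₁ + R₂ = 19.48 Ω
V = IR = 11.6 × 19.48 = 226 V

226 V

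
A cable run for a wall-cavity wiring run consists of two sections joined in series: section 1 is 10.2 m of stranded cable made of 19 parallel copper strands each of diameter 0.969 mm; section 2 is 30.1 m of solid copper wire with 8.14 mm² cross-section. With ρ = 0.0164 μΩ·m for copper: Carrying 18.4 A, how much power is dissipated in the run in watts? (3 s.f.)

24.6 W

ρ = 0.0164 μΩ·m = 1.64×10^-8 Ω·m
Section 1: A_strand = π(4.8450e-04)² = 7.375e-07 m²; R₁ = ρL/(N·A_s) = (1.64×10^-8)(10.2)/(19×7.375e-07) = 0.01194 Ω
Section 2: A = 8.14 mm² = 8.140e-06 m²
R₂ = (1.64×10^-8)(30.1)/(8.140e-06) = 0.06064 Ω
R = R₁ + R₂ = 0.07258 Ω
P = I²R = (18.4)² × 0.07258 = 24.6 W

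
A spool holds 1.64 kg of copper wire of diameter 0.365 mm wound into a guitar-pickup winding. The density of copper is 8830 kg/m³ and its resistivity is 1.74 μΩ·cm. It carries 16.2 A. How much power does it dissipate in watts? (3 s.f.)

ρ = 1.74 μΩ·cm = 1.74×10^-8 Ω·m
A = π(d/2)² = π(1.8250e-04 m)² = 1.0463e-07 m²
L = m/(density·A) = 1.64/(8830×1.0463e-07) = 1775 m
R = ρL/A = (1.74×10^-8)(1775)/(1.0463e-07) = 295.2 Ω
P = I²R = (16.2)² × 295.2 = 77500 W

77500 W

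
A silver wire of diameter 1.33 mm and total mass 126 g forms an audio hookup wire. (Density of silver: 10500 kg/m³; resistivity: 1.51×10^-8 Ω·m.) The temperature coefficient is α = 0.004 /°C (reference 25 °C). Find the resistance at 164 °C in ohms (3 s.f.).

0.146 Ω

A = π(d/2)² = π(6.6500e-04 m)² = 1.3893e-06 m²
L = m/(density·A) = 0.126/(10500×1.3893e-06) = 8.638 m
R = ρL/A = (1.51×10^-8)(8.638)/(1.3893e-06) = 0.09388 Ω
R(164 °C) = 0.09388 × (1 + 0.004×139) = 0.146 Ω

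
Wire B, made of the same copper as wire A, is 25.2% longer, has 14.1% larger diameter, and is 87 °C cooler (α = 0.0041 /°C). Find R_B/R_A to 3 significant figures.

R ∝ ρL/d² with ρ ∝ (1+αΔT), so R_B/R_A = (1 + 25.2/100) × (1 + 14.1/100)⁻² × (1 − 0.0041×87)
= 1.252 × 0.7681 × 0.6433 = 0.619

0.619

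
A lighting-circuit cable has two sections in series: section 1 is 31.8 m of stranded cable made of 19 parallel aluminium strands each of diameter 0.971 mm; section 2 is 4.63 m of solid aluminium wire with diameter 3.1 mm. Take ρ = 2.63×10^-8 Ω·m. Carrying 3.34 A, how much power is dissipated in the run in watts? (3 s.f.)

Section 1: A_strand = π(4.8550e-04)² = 7.405e-07 m²; R₁ = ρL/(N·A_s) = (2.63×10^-8)(31.8)/(19×7.405e-07) = 0.05944 Ω
Section 2: A = π(d/2)² = π(1.5500e-03 m)² = 7.548e-06 m²
R₂ = (2.63×10^-8)(4.63)/(7.548e-06) = 0.01613 Ω
R = R₁ + R₂ = 0.07558 Ω
P = I²R = (3.34)² × 0.07558 = 0.843 W

0.843 W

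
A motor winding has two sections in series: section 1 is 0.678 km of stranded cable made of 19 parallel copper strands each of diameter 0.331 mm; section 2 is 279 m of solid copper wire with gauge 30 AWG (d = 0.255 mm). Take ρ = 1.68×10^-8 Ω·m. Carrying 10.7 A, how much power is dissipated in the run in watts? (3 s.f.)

11300 W

Section 1: A_strand = π(1.6550e-04)² = 8.605e-08 m²; R₁ = ρL/(N·A_s) = (1.68×10^-8)(678)/(19×8.605e-08) = 6.967 Ω
Section 2: A = π(0.255/2 mm)² = π(1.2750e-04 m)² = 5.107e-08 m²
R₂ = (1.68×10^-8)(279)/(5.107e-08) = 91.78 Ω
R = R₁ + R₂ = 98.75 Ω
P = I²R = (10.7)² × 98.75 = 11300 W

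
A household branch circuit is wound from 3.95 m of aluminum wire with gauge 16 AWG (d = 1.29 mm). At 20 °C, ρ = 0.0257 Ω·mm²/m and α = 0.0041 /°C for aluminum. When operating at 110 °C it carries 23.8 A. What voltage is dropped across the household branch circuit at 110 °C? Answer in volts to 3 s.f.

ρ = 0.0257 Ω·mm²/m = 2.57×10^-8 Ω·m
A = π(1.29/2 mm)² = π(6.4500e-04 m)² = 1.307e-06 m²
R₍20₎ = ρL/A = (2.57×10^-8)(3.95)/(1.307e-06) = 0.07767 Ω
R₍110₎ = R₍20₎(1 + αΔT) = 0.07767 × (1 + 0.0041×90) = 0.1063 Ω
V = IR = 23.8 × 0.1063 = 2.53 V

2.53 V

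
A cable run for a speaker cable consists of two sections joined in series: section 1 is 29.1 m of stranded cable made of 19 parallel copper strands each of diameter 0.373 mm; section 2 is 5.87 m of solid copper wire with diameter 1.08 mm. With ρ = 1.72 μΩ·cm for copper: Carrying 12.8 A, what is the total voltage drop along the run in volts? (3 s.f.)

4.50 V

ρ = 1.72 μΩ·cm = 1.72×10^-8 Ω·m
Section 1: A_strand = π(1.8650e-04)² = 1.093e-07 m²; R₁ = ρL/(N·A_s) = (1.72×10^-8)(29.1)/(19×1.093e-07) = 0.2411 Ω
Section 2: A = π(d/2)² = π(5.4000e-04 m)² = 9.161e-07 m²
R₂ = (1.72×10^-8)(5.87)/(9.161e-07) = 0.1102 Ω
R = R₁ + R₂ = 0.3513 Ω
V = IR = 12.8 × 0.3513 = 4.50 V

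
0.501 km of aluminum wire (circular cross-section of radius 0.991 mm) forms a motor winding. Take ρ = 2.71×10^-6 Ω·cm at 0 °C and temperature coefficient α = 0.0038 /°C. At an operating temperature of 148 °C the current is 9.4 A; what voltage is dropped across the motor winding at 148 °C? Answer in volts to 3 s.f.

ρ = 2.71×10^-6 Ω·cm = 2.71×10^-8 Ω·m
A = πr² = π(9.9100e-04 m)² = 3.085e-06 m²
R₍0₎ = ρL/A = (2.71×10^-8)(501)/(3.085e-06) = 4.401 Ω
R₍148₎ = R₍0₎(1 + αΔT) = 4.401 × (1 + 0.0038×148) = 6.875 Ω
V = IR = 9.4 × 6.875 = 64.6 V

64.6 V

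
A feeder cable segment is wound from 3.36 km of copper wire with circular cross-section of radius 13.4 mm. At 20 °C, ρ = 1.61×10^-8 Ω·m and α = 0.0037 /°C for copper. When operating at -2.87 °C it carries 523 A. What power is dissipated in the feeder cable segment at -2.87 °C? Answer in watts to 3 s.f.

A = πr² = π(1.3400e-02 m)² = 5.641e-04 m²
R₍20₎ = ρL/A = (1.61×10^-8)(3360)/(5.641e-04) = 0.0959 Ω
R₍-2.87₎ = R₍20₎(1 + αΔT) = 0.0959 × (1 + 0.0037×-22.9) = 0.08778 Ω
P = I²R = (523)² × 0.08778 = 24000 W

24000 W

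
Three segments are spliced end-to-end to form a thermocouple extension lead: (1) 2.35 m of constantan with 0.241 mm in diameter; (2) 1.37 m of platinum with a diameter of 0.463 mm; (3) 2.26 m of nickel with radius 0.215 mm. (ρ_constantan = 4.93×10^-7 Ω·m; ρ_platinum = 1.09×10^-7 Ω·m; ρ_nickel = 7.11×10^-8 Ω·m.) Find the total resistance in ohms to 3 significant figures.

27.4 Ω

Seg 1: A = π(d/2)² = π(1.2050e-04 m)² = 4.562e-08 m²
R_1 = (4.93×10^-7)(2.35)/(4.562e-08) = 25.4 Ω
Seg 2: A = π(d/2)² = π(2.3150e-04 m)² = 1.684e-07 m²
R_2 = (1.09×10^-7)(1.37)/(1.684e-07) = 0.8869 Ω
Seg 3: A = πr² = π(2.1500e-04 m)² = 1.452e-07 m²
R_3 = (7.11×10^-8)(2.26)/(1.452e-07) = 1.106 Ω
R_total = R_1 + R_2 + R_3 = 27.4 Ω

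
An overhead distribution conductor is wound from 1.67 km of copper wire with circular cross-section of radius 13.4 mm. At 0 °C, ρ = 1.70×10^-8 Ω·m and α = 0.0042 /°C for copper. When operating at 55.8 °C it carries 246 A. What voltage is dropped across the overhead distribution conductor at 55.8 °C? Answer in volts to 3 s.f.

15.3 V

A = πr² = π(1.3400e-02 m)² = 5.641e-04 m²
R₍0₎ = ρL/A = (1.70×10^-8)(1670)/(5.641e-04) = 0.05033 Ω
R₍55.8₎ = R₍0₎(1 + αΔT) = 0.05033 × (1 + 0.0042×55.8) = 0.06212 Ω
V = IR = 246 × 0.06212 = 15.3 V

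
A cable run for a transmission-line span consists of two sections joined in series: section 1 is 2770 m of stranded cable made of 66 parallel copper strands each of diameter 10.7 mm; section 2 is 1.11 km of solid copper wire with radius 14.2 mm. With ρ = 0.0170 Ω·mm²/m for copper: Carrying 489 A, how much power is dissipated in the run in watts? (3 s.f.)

ρ = 0.0170 Ω·mm²/m = 1.70×10^-8 Ω·m
Section 1: A_strand = π(5.3500e-03)² = 8.992e-05 m²; R₁ = ρL/(N·A_s) = (1.70×10^-8)(2770)/(66×8.992e-05) = 0.007935 Ω
Section 2: A = πr² = π(1.4200e-02 m)² = 6.335e-04 m²
R₂ = (1.70×10^-8)(1110)/(6.335e-04) = 0.02979 Ω
R = R₁ + R₂ = 0.03772 Ω
P = I²R = (489)² × 0.03772 = 9020 W

9020 W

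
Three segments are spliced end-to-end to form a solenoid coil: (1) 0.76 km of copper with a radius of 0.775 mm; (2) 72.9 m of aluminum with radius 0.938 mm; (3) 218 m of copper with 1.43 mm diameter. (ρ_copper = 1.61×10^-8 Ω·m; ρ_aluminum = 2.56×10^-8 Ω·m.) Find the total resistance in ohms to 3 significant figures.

9.35 Ω

Seg 1: A = πr² = π(7.7500e-04 m)² = 1.887e-06 m²
R_1 = (1.61×10^-8)(760)/(1.887e-06) = 6.485 Ω
Seg 2: A = πr² = π(9.3800e-04 m)² = 2.764e-06 m²
R_2 = (2.56×10^-8)(72.9)/(2.764e-06) = 0.6752 Ω
Seg 3: A = π(d/2)² = π(7.1500e-04 m)² = 1.606e-06 m²
R_3 = (1.61×10^-8)(218)/(1.606e-06) = 2.185 Ω
R_total = R_1 + R_2 + R_3 = 9.35 Ω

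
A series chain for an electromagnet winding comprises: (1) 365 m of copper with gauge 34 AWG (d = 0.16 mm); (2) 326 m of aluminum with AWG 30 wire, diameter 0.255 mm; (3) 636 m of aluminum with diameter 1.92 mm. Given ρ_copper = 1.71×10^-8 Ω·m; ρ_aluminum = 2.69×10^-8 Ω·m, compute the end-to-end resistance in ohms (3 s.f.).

488 Ω

Seg 1: A = π(0.16/2 mm)² = π(8.0000e-05 m)² = 2.011e-08 m²
R_1 = (1.71×10^-8)(365)/(2.011e-08) = 310.4 Ω
Seg 2: A = π(0.255/2 mm)² = π(1.2750e-04 m)² = 5.107e-08 m²
R_2 = (2.69×10^-8)(326)/(5.107e-08) = 171.7 Ω
Seg 3: A = π(d/2)² = π(9.6000e-04 m)² = 2.895e-06 m²
R_3 = (2.69×10^-8)(636)/(2.895e-06) = 5.909 Ω
R_total = R_1 + R_2 + R_3 = 488 Ω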